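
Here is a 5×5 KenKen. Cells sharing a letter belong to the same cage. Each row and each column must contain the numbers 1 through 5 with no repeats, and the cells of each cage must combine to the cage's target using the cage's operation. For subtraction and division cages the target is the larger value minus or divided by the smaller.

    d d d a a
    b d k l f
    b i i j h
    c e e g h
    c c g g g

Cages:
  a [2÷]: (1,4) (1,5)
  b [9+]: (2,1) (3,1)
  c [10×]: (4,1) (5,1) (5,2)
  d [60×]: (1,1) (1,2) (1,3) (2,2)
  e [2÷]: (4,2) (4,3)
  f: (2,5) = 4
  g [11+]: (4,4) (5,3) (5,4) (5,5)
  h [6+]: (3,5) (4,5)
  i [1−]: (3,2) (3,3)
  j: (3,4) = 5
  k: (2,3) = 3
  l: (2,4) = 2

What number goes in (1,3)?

5

Cage k is given, leaving (2,3) = 3.
Cage l is a single given cell; hence (2,4) = 2.
F is a freebie, so (2,5) = 4.
Cage j is given, leaving (3,4) = 5.
Cage a needs two cells with quotient 2, which forces (1,5) = 2.
Row 2 now contains 4; hence (2,1) = 5.
Row 2 already has 5, so (2,2) = 1.
Row 3 already has 5; hence (3,1) = 4.
The two cells of cage h must have sum 6, leaving (3,5) = 1.
Cage h's pair has sum 6, so (4,5) = 5.
Column 5 already has 5, leaving (5,5) = 3.
Cage d needs product 60, which forces (1,1) = 3.
The two cells of cage i must have difference 1, leaving (3,2) = 3.
1 is placed in row 3; hence (3,3) = 2.
Cage g needs sum 11, so (4,4) = 3.
Cage c needs product 10; hence (5,2) = 5.
Column 2 now contains 5, which forces (1,2) = 4.
Cage d needs product 60, leaving (1,3) = 5.
Row 1 already has 4, which forces (1,4) = 1.
Cage e's pair has quotient 2, which forces (4,2) = 2.
Column 4 now contains 1; hence (5,4) = 4.
2 is placed in row 4, so (4,1) = 1.
1 is placed in row 4, leaving (4,3) = 4.
The 3 cells of cage c must have product 10, leaving (5,1) = 2.
Row 5 now contains 4, leaving (5,3) = 1.
The full grid is 3 4 5 1 2 / 5 1 3 2 4 / 4 3 2 5 1 / 1 2 4 3 5 / 2 5 1 4 3.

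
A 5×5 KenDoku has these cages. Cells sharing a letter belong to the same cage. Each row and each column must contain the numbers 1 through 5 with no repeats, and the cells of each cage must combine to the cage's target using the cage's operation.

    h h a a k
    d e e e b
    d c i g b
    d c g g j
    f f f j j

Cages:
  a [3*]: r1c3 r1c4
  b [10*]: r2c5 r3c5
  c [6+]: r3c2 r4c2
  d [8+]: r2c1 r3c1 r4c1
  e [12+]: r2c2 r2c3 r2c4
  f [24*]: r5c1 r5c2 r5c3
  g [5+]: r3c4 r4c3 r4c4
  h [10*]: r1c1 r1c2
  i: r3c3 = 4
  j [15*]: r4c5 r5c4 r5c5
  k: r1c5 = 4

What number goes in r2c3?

Cage k is given, leaving r1c5 = 4.
Cage i is given, which forces r3c3 = 4.
The only place for 1 in row 2 is r2c1.
The only place for 2 in row 2 is r2c5.
Column 5 already has 2, which forces r3c5 = 5.
Cage j needs product 15, which forces r5c4 = 5.
In row 3, 3 can only go at r3c1, so r3c1 = 3.
Cage d needs sum 8, which forces r4c1 = 4.
Row 4 already has 4; hence r4c2 = 5.
Column 1 now contains 4, which forces r5c1 = 2.
Row 5 already has 2, so r5c3 = 3.
Row 5 already has 3, so r5c5 = 1.
Column 1 already has 2, so r1c1 = 5.
Column 2 already has 5; hence r1c2 = 2.
Column 3 now contains 3, which forces r1c3 = 1.
Cage a's pair has product 3, so r1c4 = 3.
Column 3 now contains 3, leaving r2c3 = 5.
Column 4 now contains 3, which forces r2c4 = 4.
Cage c needs two cells with sum 6, so r3c2 = 1.
Row 3 already has 1; hence r3c4 = 2.
Column 3 already has 1; hence r4c3 = 2.
Column 4 now contains 3; hence r4c4 = 1.
1 is placed in column 5, which forces r4c5 = 3.
Row 5 already has 3; hence r5c2 = 4.
Row 2 already has 4; hence r2c2 = 3.
The full grid is 5 2 1 3 4 / 1 3 5 4 2 / 3 1 4 2 5 / 4 5 2 1 3 / 2 4 3 5 1.

5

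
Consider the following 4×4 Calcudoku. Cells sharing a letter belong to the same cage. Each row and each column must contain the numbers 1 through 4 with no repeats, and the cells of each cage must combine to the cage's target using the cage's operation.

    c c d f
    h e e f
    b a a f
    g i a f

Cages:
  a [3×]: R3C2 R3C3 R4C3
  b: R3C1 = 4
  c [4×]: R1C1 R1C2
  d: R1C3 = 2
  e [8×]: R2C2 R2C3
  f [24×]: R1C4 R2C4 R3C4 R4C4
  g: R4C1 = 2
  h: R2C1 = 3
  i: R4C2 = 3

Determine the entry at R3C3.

D is a freebie, which forces R1C3 = 2.
H is a freebie; hence R2C1 = 3.
2 is placed in column 3, leaving R2C3 = 4.
B is a freebie, so R3C1 = 4.
Cage a needs product 3, which forces R3C2 = 1.
Cage a needs product 3, leaving R3C3 = 3.
3 is placed in row 3, leaving R3C4 = 2.
Cage g is given, so R4C1 = 2.
Cage i is given, which forces R4C2 = 3.
The 3 cells of cage a must have product 3, so R4C3 = 1.
Row 4 already has 1, so R4C4 = 4.
Column 1 now contains 4, which forces R1C1 = 1.
1 is placed in column 2, which forces R1C2 = 4.
The 4 cells of cage f must have product 24, leaving R1C4 = 3.
4 is placed in row 2, so R2C2 = 2.
Column 4 already has 2, which forces R2C4 = 1.
The full grid is 1 4 2 3 / 3 2 4 1 / 4 1 3 2 / 2 3 1 4.

3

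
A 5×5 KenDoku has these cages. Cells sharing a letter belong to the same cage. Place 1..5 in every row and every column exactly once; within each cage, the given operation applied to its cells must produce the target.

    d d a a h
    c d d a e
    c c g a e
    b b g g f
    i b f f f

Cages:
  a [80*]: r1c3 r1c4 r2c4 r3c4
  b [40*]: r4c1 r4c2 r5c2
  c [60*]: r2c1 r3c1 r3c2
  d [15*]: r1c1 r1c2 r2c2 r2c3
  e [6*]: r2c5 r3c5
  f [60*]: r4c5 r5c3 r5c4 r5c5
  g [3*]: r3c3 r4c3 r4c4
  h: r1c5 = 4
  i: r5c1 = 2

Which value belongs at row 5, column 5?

1

Cage h is a single given cell, so r1c5 = 4.
Cage g has product 3, leaving r3c3 = 1.
Cage g needs product 3; hence r4c3 = 3.
The 3 cells of cage g must have product 3, so r4c4 = 1.
I is a freebie, so r5c1 = 2.
Cage d has product 15; hence r1c1 = 1.
Cage d needs product 15, so r1c2 = 3.
4 is placed in row 1, leaving r1c3 = 2.
1 is placed in column 4, which forces r1c4 = 5.
Cage d needs product 15; hence r2c2 = 1.
Column 3 already has 3; hence r2c3 = 5.
Cage b has product 40; hence r4c2 = 2.
The 4 cells of cage f must have product 60, so r4c5 = 5.
Cage f needs product 60, which forces r5c3 = 4.
Cage f needs product 60; hence r5c4 = 3.
Cage f has product 60, so r5c5 = 1.
5 is placed in row 4, leaving r4c1 = 4.
Row 5 now contains 4, leaving r5c2 = 5.
Column 1 already has 4, so r2c1 = 3.
Row 2 now contains 3, which forces r2c5 = 2.
Cage c has product 60, which forces r3c1 = 5.
5 is placed in column 2, which forces r3c2 = 4.
Row 3 already has 4; hence r3c4 = 2.
Column 5 now contains 2, which forces r3c5 = 3.
Row 2 already has 2, so r2c4 = 4.
The full grid is 1 3 2 5 4 / 3 1 5 4 2 / 5 4 1 2 3 / 4 2 3 1 5 / 2 5 4 3 1.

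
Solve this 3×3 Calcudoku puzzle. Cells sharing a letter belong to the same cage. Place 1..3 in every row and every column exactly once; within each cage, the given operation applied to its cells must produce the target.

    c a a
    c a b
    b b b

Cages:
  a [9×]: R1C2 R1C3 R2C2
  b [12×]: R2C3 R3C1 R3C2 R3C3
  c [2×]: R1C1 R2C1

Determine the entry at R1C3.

3

Cage a has product 9, leaving R1C2 = 1.
Cage a needs product 9, so R1C3 = 3.
Cage a has product 9, which forces R2C2 = 3.
Cage b has product 12; hence R2C3 = 2.
Column 2 now contains 3, so R3C2 = 2.
Column 3 already has 3, which forces R3C3 = 1.
Row 1 already has 1, leaving R1C1 = 2.
Row 2 already has 2, which forces R2C1 = 1.
Row 3 now contains 1, which forces R3C1 = 3.
Completed grid: 2 1 3 / 1 3 2 / 3 2 1.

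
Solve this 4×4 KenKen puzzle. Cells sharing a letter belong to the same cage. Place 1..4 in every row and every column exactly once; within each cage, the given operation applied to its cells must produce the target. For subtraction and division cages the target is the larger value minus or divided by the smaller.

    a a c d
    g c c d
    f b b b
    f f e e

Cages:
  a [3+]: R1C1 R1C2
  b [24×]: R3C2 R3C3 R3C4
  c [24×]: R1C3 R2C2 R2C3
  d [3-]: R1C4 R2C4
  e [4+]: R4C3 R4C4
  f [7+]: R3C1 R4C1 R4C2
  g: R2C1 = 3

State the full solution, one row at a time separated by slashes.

G is a freebie; hence R2C1 = 3.
Cage c needs product 24, which forces R1C3 = 3.
Column 3 already has 3, leaving R4C3 = 1.
Row 4 now contains 1, so R4C4 = 3.
Cage f has sum 7, which forces R3C1 = 1.
The 3 cells of cage b must have product 24; hence R3C2 = 3.
Column 1 already has 1, leaving R1C1 = 2.
Cage a's pair has sum 3; hence R1C2 = 1.
Row 1 already has 1, leaving R1C4 = 4.
Column 4 now contains 4, so R2C4 = 1.
Column 4 now contains 4, which forces R3C4 = 2.
Column 1 now contains 2; hence R4C1 = 4.
4 is placed in row 4, so R4C2 = 2.
Column 2 already has 2, leaving R2C2 = 4.
Cage c needs product 24, so R2C3 = 2.
Row 3 already has 2, so R3C3 = 4.

2 1 3 4 / 3 4 2 1 / 1 3 4 2 / 4 2 1 3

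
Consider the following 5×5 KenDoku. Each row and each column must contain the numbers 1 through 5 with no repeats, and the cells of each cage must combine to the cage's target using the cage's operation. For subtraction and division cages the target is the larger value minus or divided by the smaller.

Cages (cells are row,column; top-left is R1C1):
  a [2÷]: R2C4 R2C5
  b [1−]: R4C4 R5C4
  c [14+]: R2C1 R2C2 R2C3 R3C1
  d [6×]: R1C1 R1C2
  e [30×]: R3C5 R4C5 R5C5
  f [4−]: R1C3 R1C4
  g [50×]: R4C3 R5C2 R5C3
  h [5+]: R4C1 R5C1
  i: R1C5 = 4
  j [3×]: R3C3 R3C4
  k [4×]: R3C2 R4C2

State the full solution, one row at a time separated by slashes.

Cage i is a single given cell, so R1C5 = 4.
Cage g needs product 50, leaving R4C3 = 5.
Cage g needs product 50, leaving R5C2 = 5.
Cage g needs product 50; hence R5C3 = 2.
Row 5 already has 2; hence R5C5 = 3.
5 is placed in column 3, so R1C3 = 1.
The two cells of cage f must have difference 4, which forces R1C4 = 5.
1 is placed in column 3; hence R3C3 = 3.
Row 3 already has 3, leaving R3C4 = 1.
Cage e has product 30, leaving R3C5 = 5.
Column 5 now contains 3, so R4C5 = 2.
1 is placed in column 4, so R5C4 = 4.
The 4 cells of cage c must have sum 14; hence R2C1 = 5.
3 is placed in column 3, which forces R2C3 = 4.
4 is placed in column 4, which forces R2C4 = 2.
2 is placed in column 5, so R2C5 = 1.
Row 3 already has 1, leaving R3C2 = 4.
Cage h's pair has sum 5, leaving R4C1 = 4.
Cage k needs two cells with product 4; hence R4C2 = 1.
2 is placed in row 4, which forces R4C4 = 3.
4 is placed in row 5, which forces R5C1 = 1.
Row 2 already has 1, which forces R2C2 = 3.
Row 3 now contains 4, so R3C1 = 2.
2 is placed in column 1; hence R1C1 = 3.
3 is placed in column 2; hence R1C2 = 2.

3 2 1 5 4 / 5 3 4 2 1 / 2 4 3 1 5 / 4 1 5 3 2 / 1 5 2 4 3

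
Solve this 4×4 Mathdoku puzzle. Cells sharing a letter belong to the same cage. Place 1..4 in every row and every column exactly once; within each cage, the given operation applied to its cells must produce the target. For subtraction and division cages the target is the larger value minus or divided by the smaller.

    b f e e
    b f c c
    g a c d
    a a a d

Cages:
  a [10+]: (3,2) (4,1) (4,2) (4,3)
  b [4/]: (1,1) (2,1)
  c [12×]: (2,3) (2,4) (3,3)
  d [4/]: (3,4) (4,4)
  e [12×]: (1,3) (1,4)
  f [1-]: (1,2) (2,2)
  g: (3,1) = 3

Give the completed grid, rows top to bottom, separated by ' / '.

G is a freebie, leaving (3,1) = 3.
The only place for 2 in row 1 is (1,2).
In row 1, 1 can only go at (1,1), so (1,1) = 1.
Column 1 now contains 1, leaving (2,1) = 4.
4 is placed in column 1, which forces (4,1) = 2.
Row 2 needs a 2, and only (2,4) is open for it.
Cage c has product 12, leaving (2,3) = 3.
The 3 cells of cage c must have product 12, which forces (3,3) = 2.
Column 3 now contains 3; hence (1,3) = 4.
Cage e's pair has product 12, leaving (1,4) = 3.
Row 2 now contains 3, so (2,2) = 1.
Column 2 now contains 1; hence (3,2) = 4.
Row 3 now contains 4, so (3,4) = 1.
The 4 cells of cage a must have sum 10, so (4,2) = 3.
Column 3 now contains 4, so (4,3) = 1.
Column 4 now contains 1; hence (4,4) = 4.

1 2 4 3 / 4 1 3 2 / 3 4 2 1 / 2 3 1 4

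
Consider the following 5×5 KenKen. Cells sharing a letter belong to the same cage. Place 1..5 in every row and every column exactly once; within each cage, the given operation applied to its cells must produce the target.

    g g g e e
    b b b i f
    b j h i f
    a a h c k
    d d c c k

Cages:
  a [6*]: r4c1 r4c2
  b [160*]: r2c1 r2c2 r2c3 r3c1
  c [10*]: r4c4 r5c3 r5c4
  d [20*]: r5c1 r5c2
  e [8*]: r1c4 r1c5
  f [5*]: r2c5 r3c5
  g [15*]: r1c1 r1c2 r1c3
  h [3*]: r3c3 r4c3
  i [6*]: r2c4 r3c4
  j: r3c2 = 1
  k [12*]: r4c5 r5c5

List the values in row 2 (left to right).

Cage b has product 160, which forces r3c1 = 4.
Cage j is a single given cell, which forces r3c2 = 1.
Row 3 already has 1, so r3c3 = 3.
Row 3 now contains 3, leaving r3c4 = 2.
Row 3 already has 1, so r3c5 = 5.
Column 3 already has 3, which forces r4c3 = 1.
Row 4 already has 1, which forces r4c4 = 5.
Column 1 now contains 4; hence r5c1 = 5.
Row 5 already has 5, leaving r5c2 = 4.
Row 5 already has 5; hence r5c3 = 2.
5 is placed in column 4, which forces r5c4 = 1.
Row 5 now contains 4, leaving r5c5 = 3.
Cage g has product 15, so r1c1 = 1.
Cage g needs product 15, so r1c2 = 3.
Column 3 now contains 1, leaving r1c3 = 5.
2 is placed in column 4, so r1c4 = 4.
Cage e needs two cells with product 8, so r1c5 = 2.
Column 1 already has 5, which forces r2c1 = 2.
Cage b has product 160; hence r2c2 = 5.
Cage b has product 160, which forces r2c3 = 4.
2 is placed in column 4; hence r2c4 = 3.
Column 5 now contains 5, leaving r2c5 = 1.
Column 1 already has 2, leaving r4c1 = 3.
Column 2 already has 3, so r4c2 = 2.
3 is placed in column 5, leaving r4c5 = 4.
The full grid is 1 3 5 4 2 / 2 5 4 3 1 / 4 1 3 2 5 / 3 2 1 5 4 / 5 4 2 1 3.

2 5 4 3 1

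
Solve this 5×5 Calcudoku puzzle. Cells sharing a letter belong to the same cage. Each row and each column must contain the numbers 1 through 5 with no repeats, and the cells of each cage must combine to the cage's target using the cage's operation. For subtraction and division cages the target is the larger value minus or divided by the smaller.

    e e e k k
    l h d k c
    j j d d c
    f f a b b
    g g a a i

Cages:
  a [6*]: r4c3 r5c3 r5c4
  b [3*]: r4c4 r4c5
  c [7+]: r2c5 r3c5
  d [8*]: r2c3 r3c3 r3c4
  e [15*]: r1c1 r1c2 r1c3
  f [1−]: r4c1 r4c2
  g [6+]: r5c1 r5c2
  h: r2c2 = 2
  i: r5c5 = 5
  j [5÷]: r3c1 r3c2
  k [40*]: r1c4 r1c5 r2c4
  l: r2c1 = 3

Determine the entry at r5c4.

L is a freebie; hence r2c1 = 3.
Cage h is a single given cell; hence r2c2 = 2.
I is a freebie; hence r5c5 = 5.
Column 5 now contains 5, so r2c5 = 4.
The two cells of cage c must have sum 7, so r3c5 = 3.
3 is placed in column 5, which forces r4c5 = 1.
Cage g's pair has sum 6; hence r5c1 = 2.
The two cells of cage g must have sum 6; hence r5c2 = 4.
Cage k has product 40, so r1c4 = 4.
4 is placed in column 5, leaving r1c5 = 2.
Row 2 now contains 4; hence r2c3 = 1.
Row 2 now contains 4, leaving r2c4 = 5.
4 is placed in column 4, leaving r3c4 = 2.
Cage f's pair has difference 1, so r4c1 = 4.
Cage a has product 6, so r4c3 = 2.
Row 4 already has 1, which forces r4c4 = 3.
Column 3 now contains 1, leaving r5c3 = 3.
3 is placed in column 4, leaving r5c4 = 1.
The 3 cells of cage e must have product 15, which forces r1c1 = 1.
Cage e needs product 15, so r1c2 = 3.
3 is placed in column 3, leaving r1c3 = 5.
Column 1 now contains 1, leaving r3c1 = 5.
5 is placed in row 3, which forces r3c2 = 1.
2 is placed in row 3; hence r3c3 = 4.
Row 4 already has 3; hence r4c2 = 5.
Filled in: 1 3 5 4 2 / 3 2 1 5 4 / 5 1 4 2 3 / 4 5 2 3 1 / 2 4 3 1 5.

1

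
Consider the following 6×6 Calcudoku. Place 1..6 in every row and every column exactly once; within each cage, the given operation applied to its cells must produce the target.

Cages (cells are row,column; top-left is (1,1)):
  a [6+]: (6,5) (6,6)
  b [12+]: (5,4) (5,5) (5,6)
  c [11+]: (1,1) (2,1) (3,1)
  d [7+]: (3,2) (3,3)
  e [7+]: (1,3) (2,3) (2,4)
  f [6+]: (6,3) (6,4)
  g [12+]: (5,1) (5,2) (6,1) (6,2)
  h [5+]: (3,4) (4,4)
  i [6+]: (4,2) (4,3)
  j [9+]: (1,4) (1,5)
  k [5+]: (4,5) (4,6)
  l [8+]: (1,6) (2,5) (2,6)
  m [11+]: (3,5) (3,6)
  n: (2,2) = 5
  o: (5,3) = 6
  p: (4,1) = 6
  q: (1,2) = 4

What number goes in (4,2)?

Q is a freebie, leaving (1,2) = 4.
N is a freebie; hence (2,2) = 5.
P is a freebie, leaving (4,1) = 6.
Cage o is given, leaving (5,3) = 6.
In row 2, 6 can only go at (2,6), so (2,6) = 6.
The 3 cells of cage l must have sum 8, which forces (1,6) = 1.
Cage l has sum 8, which forces (2,5) = 1.
Cage m needs two cells with sum 11, which forces (3,5) = 6.
Column 6 now contains 6, leaving (3,6) = 5.
Cage c has sum 11; hence (1,1) = 5.
Cage e needs sum 7, leaving (1,3) = 2.
The two cells of cage j must have sum 9, which forces (1,4) = 6.
6 is placed in column 5; hence (1,5) = 3.
The 3 cells of cage e must have sum 7, leaving (2,3) = 3.
The 3 cells of cage e must have sum 7, so (2,4) = 2.
Cage d's pair has sum 7, which forces (3,2) = 3.
The two cells of cage d must have sum 7, which forces (3,3) = 4.
4 is placed in row 3, so (3,4) = 1.
Column 3 already has 4, which forces (4,3) = 5.
Column 5 now contains 3; hence (4,5) = 2.
Row 4 now contains 2, which forces (4,6) = 3.
3 is placed in column 6; hence (5,6) = 4.
5 is placed in column 3, so (6,3) = 1.
2 is placed in column 5; hence (6,5) = 4.
4 is placed in column 6, leaving (6,6) = 2.
Row 2 now contains 2, leaving (2,1) = 4.
4 is placed in row 3, leaving (3,1) = 2.
Row 4 now contains 2, which forces (4,2) = 1.
3 is placed in row 4, which forces (4,4) = 4.
2 is placed in column 1, leaving (5,1) = 1.
1 is placed in column 2; hence (5,2) = 2.
The 3 cells of cage b must have sum 12, which forces (5,4) = 3.
Row 5 now contains 4, which forces (5,5) = 5.
2 is placed in row 6, so (6,1) = 3.
2 is placed in row 6, which forces (6,2) = 6.
Row 6 already has 4, leaving (6,4) = 5.
Filled in: 5 4 2 6 3 1 / 4 5 3 2 1 6 / 2 3 4 1 6 5 / 6 1 5 4 2 3 / 1 2 6 3 5 4 / 3 6 1 5 4 2.

1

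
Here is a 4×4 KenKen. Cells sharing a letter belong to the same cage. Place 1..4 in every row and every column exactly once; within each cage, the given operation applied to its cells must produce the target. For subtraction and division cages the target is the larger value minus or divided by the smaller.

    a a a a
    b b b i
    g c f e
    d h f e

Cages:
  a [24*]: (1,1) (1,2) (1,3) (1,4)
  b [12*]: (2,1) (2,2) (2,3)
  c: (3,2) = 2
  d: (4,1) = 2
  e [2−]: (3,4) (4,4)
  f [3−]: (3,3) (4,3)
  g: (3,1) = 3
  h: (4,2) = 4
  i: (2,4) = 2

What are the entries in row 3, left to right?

Cage i is given, so (2,4) = 2.
Cage g is a single given cell, leaving (3,1) = 3.
C is a freebie, so (3,2) = 2.
Cage d is given; hence (4,1) = 2.
Cage h is given, so (4,2) = 4.
Row 4 already has 4, so (4,3) = 1.
Row 4 already has 1, so (4,4) = 3.
Cage a needs product 24; hence (1,2) = 3.
The 4 cells of cage a must have product 24, which forces (1,3) = 2.
3 is placed in column 2, leaving (2,2) = 1.
Column 3 already has 1, so (3,3) = 4.
Cage e needs two cells with difference 2, so (3,4) = 1.
Cage a has product 24, leaving (1,1) = 1.
1 is placed in column 4, leaving (1,4) = 4.
Row 2 already has 1; hence (2,1) = 4.
Column 3 already has 4; hence (2,3) = 3.
Filled in: 1 3 2 4 / 4 1 3 2 / 3 2 4 1 / 2 4 1 3.

3 2 4 1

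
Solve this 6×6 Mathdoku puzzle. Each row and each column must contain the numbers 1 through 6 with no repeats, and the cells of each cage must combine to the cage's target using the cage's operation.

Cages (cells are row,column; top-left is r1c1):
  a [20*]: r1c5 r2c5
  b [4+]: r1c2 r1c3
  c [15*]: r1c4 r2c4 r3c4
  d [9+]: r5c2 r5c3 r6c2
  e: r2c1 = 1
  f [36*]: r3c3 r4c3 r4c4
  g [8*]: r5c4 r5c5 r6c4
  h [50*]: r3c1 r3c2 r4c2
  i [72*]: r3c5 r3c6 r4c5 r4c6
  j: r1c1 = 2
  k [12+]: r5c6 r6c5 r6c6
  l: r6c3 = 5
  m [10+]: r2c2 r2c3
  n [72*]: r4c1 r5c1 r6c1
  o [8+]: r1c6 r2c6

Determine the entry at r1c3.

3

J is a freebie, which forces r1c1 = 2.
E is a freebie; hence r2c1 = 1.
The 3 cells of cage h must have product 50; hence r3c1 = 5.
Cage h needs product 50, which forces r3c2 = 2.
Cage h needs product 50, which forces r4c2 = 5.
L is a freebie, leaving r6c3 = 5.
In row 1, 4 can only go at r1c5, so r1c5 = 4.
4 is placed in column 5, which forces r2c5 = 5.
Cage c has product 15, leaving r1c4 = 5.
Row 1 already has 5, so r1c6 = 6.
5 is placed in row 2, which forces r2c4 = 3.
Row 2 already has 3, leaving r2c6 = 2.
The 3 cells of cage c must have product 15, so r3c4 = 1.
Cage g has product 8; hence r5c5 = 1.
Cage k has sum 12, so r5c6 = 5.
Cage i needs product 72, so r3c6 = 4.
Cage d has sum 9, which forces r5c3 = 2.
2 is placed in row 5, leaving r5c4 = 4.
Column 4 already has 4; hence r6c4 = 2.
4 is placed in column 6, leaving r6c6 = 1.
Cage f needs product 36, leaving r3c3 = 6.
The 4 cells of cage i must have product 72; hence r3c5 = 3.
The 3 cells of cage f must have product 36, which forces r4c3 = 1.
Column 4 already has 2, leaving r4c4 = 6.
Cage i needs product 72, which forces r4c5 = 2.
1 is placed in column 6; hence r4c6 = 3.
Cage d has sum 9, so r5c2 = 3.
The 3 cells of cage d must have sum 9, so r6c2 = 4.
The 3 cells of cage k must have sum 12; hence r6c5 = 6.
Column 2 now contains 3, leaving r1c2 = 1.
1 is placed in column 3, which forces r1c3 = 3.
4 is placed in column 2, leaving r2c2 = 6.
Column 3 now contains 6, so r2c3 = 4.
3 is placed in row 4, which forces r4c1 = 4.
Row 5 already has 3, which forces r5c1 = 6.
Row 6 now contains 6, which forces r6c1 = 3.
Completed grid: 2 1 3 5 4 6 / 1 6 4 3 5 2 / 5 2 6 1 3 4 / 4 5 1 6 2 3 / 6 3 2 4 1 5 / 3 4 5 2 6 1.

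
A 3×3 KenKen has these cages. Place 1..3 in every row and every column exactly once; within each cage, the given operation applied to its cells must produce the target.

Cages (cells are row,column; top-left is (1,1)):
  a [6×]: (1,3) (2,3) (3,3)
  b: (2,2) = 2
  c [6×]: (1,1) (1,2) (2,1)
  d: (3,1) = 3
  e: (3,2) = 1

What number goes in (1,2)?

Cage b is a single given cell, leaving (2,2) = 2.
Cage d is given; hence (3,1) = 3.
Cage e is given, so (3,2) = 1.
Row 3 already has 1, which forces (3,3) = 2.
Cage c has product 6; hence (1,1) = 2.
Column 2 now contains 1, so (1,2) = 3.
Row 1 already has 3; hence (1,3) = 1.
Column 1 already has 3; hence (2,1) = 1.
1 is placed in column 3; hence (2,3) = 3.
Filled in: 2 3 1 / 1 2 3 / 3 1 2.

3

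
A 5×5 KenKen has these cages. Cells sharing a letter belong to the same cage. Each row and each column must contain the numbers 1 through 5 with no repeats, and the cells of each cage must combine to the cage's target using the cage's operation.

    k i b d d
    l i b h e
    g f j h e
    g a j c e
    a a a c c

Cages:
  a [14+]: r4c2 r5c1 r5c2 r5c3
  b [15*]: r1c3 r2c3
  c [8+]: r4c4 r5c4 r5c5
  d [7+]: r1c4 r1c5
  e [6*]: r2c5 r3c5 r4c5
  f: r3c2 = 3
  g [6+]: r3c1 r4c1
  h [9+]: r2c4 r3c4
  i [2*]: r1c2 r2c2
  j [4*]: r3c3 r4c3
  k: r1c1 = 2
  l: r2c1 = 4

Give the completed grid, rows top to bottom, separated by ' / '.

2 1 5 3 4 / 4 2 3 5 1 / 5 3 1 4 2 / 1 5 4 2 3 / 3 4 2 1 5

Cage k is given, leaving r1c1 = 2.
2 is placed in row 1, leaving r1c2 = 1.
Cage l is a single given cell, which forces r2c1 = 4.
Column 2 now contains 1; hence r2c2 = 2.
4 is placed in row 2; hence r2c4 = 5.
Cage f is given, which forces r3c2 = 3.
Column 4 now contains 5; hence r3c4 = 4.
Cage b's pair has product 15, so r1c3 = 5.
4 is placed in column 4, so r1c4 = 3.
The two cells of cage d must have sum 7; hence r1c5 = 4.
5 is placed in row 2, which forces r2c3 = 3.
Row 2 already has 3, so r2c5 = 1.
4 is placed in row 3, so r3c3 = 1.
Column 5 now contains 1; hence r3c5 = 2.
Cage j's pair has product 4; hence r4c3 = 4.
Column 5 now contains 2; hence r4c5 = 3.
Column 3 already has 4, so r5c3 = 2.
Row 5 already has 2, leaving r5c4 = 1.
3 is placed in column 5, which forces r5c5 = 5.
Row 3 now contains 1, leaving r3c1 = 5.
The two cells of cage g must have sum 6, leaving r4c1 = 1.
Row 4 already has 4; hence r4c2 = 5.
Column 4 now contains 1; hence r4c4 = 2.
Row 5 already has 1, which forces r5c1 = 3.
Row 5 now contains 5, which forces r5c2 = 4.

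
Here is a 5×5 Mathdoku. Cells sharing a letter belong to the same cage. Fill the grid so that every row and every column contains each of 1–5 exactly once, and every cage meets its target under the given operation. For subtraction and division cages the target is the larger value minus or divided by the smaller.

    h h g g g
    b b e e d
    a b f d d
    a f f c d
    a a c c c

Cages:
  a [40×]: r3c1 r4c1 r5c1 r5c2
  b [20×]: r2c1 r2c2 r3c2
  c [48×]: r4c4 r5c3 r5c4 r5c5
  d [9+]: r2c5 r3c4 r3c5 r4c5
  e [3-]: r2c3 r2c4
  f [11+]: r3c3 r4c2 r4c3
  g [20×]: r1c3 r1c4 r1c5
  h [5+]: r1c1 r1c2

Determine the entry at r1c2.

In row 2, 3 can only go at r2c5, so r2c5 = 3.
In column 1, 3 can only go at r1c1, so r1c1 = 3.
Cage h needs two cells with sum 5, which forces r1c2 = 2.
In column 2, 3 can only go at r4c2, so r4c2 = 3.
The 3 cells of cage f must have sum 11, which forces r3c3 = 3.
Row 3 already has 3, leaving r3c4 = 1.
The 3 cells of cage f must have sum 11; hence r4c3 = 5.
Cage d has sum 9; hence r3c5 = 4.
The 4 cells of cage d must have sum 9; hence r4c5 = 1.
Cage c has product 48, leaving r5c4 = 3.
1 is placed in column 5, so r5c5 = 2.
The 3 cells of cage g must have product 20, so r1c3 = 1.
Cage g needs product 20; hence r1c4 = 4.
1 is placed in column 5; hence r1c5 = 5.
1 is placed in column 3, so r2c3 = 2.
4 is placed in column 4, leaving r2c4 = 5.
Row 3 now contains 4, leaving r3c2 = 5.
Cage c needs product 48, leaving r4c4 = 2.
The 4 cells of cage c must have product 48, leaving r5c3 = 4.
Row 3 now contains 5, leaving r3c1 = 2.
Row 4 already has 2, so r4c1 = 4.
Cage a needs product 40, which forces r5c1 = 5.
Row 5 now contains 4; hence r5c2 = 1.
Column 1 now contains 4, leaving r2c1 = 1.
Column 2 now contains 1, so r2c2 = 4.
Filled in: 3 2 1 4 5 / 1 4 2 5 3 / 2 5 3 1 4 / 4 3 5 2 1 / 5 1 4 3 2.

2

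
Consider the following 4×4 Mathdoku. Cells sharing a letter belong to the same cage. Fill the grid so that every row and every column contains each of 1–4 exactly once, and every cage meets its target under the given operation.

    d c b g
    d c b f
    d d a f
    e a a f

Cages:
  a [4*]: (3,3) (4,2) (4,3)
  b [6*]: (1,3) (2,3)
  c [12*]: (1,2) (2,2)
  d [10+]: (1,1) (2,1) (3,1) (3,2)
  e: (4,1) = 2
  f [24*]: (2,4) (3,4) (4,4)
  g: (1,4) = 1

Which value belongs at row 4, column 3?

4

Cage g is a single given cell, so (1,4) = 1.
Cage e is given, leaving (4,1) = 2.
Row 4 already has 2, so (4,2) = 1.
1 is placed in row 4, which forces (4,3) = 4.
Row 4 now contains 4, which forces (4,4) = 3.
Cage d needs sum 10, which forces (3,2) = 2.
The 3 cells of cage a must have product 4, so (3,3) = 1.
Row 3 already has 2, which forces (3,4) = 4.
Cage d needs sum 10, leaving (1,1) = 4.
4 is placed in row 1, which forces (1,2) = 3.
Row 1 already has 3; hence (1,3) = 2.
Cage d needs sum 10, which forces (2,1) = 1.
Column 2 now contains 3, so (2,2) = 4.
Column 3 already has 2; hence (2,3) = 3.
4 is placed in column 4; hence (2,4) = 2.
Row 3 already has 4, leaving (3,1) = 3.
Filled in: 4 3 2 1 / 1 4 3 2 / 3 2 1 4 / 2 1 4 3.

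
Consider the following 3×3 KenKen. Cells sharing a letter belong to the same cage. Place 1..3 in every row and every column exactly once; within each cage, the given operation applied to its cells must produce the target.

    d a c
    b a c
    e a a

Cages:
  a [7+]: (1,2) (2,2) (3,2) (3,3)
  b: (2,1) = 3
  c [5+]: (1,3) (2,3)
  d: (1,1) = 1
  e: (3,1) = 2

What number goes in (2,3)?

2

D is a freebie, which forces (1,1) = 1.
Cage b is a single given cell; hence (2,1) = 3.
Row 2 already has 3; hence (2,3) = 2.
E is a freebie, leaving (3,1) = 2.
2 is placed in row 3, leaving (3,2) = 3.
Cage a needs sum 7; hence (3,3) = 1.
Column 2 now contains 3, which forces (1,2) = 2.
Column 3 now contains 2, leaving (1,3) = 3.
Row 2 now contains 2, leaving (2,2) = 1.
The full grid is 1 2 3 / 3 1 2 / 2 3 1.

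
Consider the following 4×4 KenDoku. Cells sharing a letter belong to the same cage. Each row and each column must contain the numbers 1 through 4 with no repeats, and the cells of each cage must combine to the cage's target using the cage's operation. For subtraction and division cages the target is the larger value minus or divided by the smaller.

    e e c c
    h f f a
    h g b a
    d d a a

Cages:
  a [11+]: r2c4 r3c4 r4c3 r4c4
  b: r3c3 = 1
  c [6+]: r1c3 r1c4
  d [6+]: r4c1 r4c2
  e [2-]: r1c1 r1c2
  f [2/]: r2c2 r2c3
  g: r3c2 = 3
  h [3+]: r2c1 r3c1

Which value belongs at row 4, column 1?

G is a freebie, so r3c2 = 3.
Cage b is a single given cell, leaving r3c3 = 1.
Cage h's pair has sum 3, which forces r2c1 = 1.
1 is placed in row 3, so r3c1 = 2.
Row 3 already has 2; hence r3c4 = 4.
Column 1 already has 2; hence r4c1 = 4.
Row 4 already has 4, which forces r4c2 = 2.
2 is placed in row 4, which forces r4c3 = 3.
Row 4 already has 3; hence r4c4 = 1.
Column 1 now contains 4, leaving r1c1 = 3.
The two cells of cage e must have difference 2, so r1c2 = 1.
Cage c's pair has sum 6, so r1c3 = 4.
4 is placed in column 4; hence r1c4 = 2.
2 is placed in column 2, so r2c2 = 4.
Cage f's pair has quotient 2; hence r2c3 = 2.
Cage a needs sum 11, which forces r2c4 = 3.
Filled in: 3 1 4 2 / 1 4 2 3 / 2 3 1 4 / 4 2 3 1.

4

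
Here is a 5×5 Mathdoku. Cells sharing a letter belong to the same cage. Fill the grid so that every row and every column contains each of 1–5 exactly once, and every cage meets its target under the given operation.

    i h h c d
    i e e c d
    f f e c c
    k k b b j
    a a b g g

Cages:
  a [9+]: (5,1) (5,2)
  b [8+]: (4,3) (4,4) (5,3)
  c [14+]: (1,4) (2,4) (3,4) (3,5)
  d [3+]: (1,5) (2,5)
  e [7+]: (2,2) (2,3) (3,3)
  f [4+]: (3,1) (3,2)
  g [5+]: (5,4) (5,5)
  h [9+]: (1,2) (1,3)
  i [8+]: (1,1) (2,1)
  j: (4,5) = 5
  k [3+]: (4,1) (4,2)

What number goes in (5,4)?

Cage j is a single given cell, leaving (4,5) = 5.
Row 3 needs a 5, and only (3,4) is open for it.
Column 1 needs a 2, and only (4,1) is open for it.
Row 4 now contains 2; hence (4,2) = 1.
Cage f needs two cells with sum 4, leaving (3,1) = 1.
Column 2 now contains 1; hence (3,2) = 3.
Cage b has sum 8; hence (5,3) = 1.
Cage e has sum 7, so (2,2) = 2.
Cage e needs sum 7, so (2,3) = 3.
2 is placed in row 2, so (2,5) = 1.
Cage e has sum 7, which forces (3,3) = 2.
Row 3 already has 2; hence (3,5) = 4.
3 is placed in column 3, leaving (4,3) = 4.
4 is placed in row 4, leaving (4,4) = 3.
3 is placed in column 4; hence (5,4) = 2.
Row 5 now contains 2, so (5,5) = 3.
Cage i needs two cells with sum 8, which forces (1,1) = 3.
The two cells of cage h must have sum 9, leaving (1,2) = 4.
Column 3 already has 4, so (1,3) = 5.
The 4 cells of cage c must have sum 14; hence (1,4) = 1.
1 is placed in column 5, leaving (1,5) = 2.
Row 2 now contains 3; hence (2,1) = 5.
1 is placed in row 2, so (2,4) = 4.
Column 1 already has 5, which forces (5,1) = 4.
Column 2 now contains 4; hence (5,2) = 5.
The full grid is 3 4 5 1 2 / 5 2 3 4 1 / 1 3 2 5 4 / 2 1 4 3 5 / 4 5 1 2 3.

2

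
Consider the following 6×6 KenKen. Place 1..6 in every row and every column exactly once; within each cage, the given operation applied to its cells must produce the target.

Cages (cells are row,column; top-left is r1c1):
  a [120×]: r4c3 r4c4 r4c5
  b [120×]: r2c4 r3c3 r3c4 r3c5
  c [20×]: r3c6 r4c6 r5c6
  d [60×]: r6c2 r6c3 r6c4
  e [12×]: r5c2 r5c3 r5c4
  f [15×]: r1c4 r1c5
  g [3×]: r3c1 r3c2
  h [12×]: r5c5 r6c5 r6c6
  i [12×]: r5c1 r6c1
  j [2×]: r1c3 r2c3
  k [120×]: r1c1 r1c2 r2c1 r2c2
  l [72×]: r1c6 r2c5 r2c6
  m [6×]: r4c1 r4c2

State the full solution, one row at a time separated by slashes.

Row 5 needs a 5, and only r5c6 is open for it.
R3c1 and r3c2 in row 3 are {1, 3}, so r3c6 = 4.
The 3 cells of cage c must have product 20, leaving r4c6 = 1.
4 is placed in column 6, leaving r1c6 = 6.
The 4 cells of cage b must have product 120, so r2c4 = 2.
2 is placed in row 2; hence r2c6 = 3.
Column 6 already has 3, which forces r6c6 = 2.
The two cells of cage j must have product 2, which forces r1c3 = 2.
2 is placed in row 2, so r2c3 = 1.
Cage l has product 72, so r2c5 = 4.
Cage b needs product 120, so r3c5 = 2.
Row 6 needs a 1, and only r6c5 is open for it.
1 is placed in column 5, so r5c5 = 6.
Column 5 already has 6, which forces r4c5 = 5.
Cage f's pair has product 15, which forces r1c4 = 5.
Column 5 already has 5, leaving r1c5 = 3.
Column 4 now contains 5, which forces r3c4 = 6.
Column 4 already has 6, which forces r4c4 = 4.
Column 4 now contains 4, leaving r6c4 = 3.
Row 3 already has 6, which forces r3c3 = 5.
4 is placed in row 4, so r4c3 = 6.
Column 4 now contains 3, leaving r5c4 = 1.
Column 3 now contains 5, leaving r6c3 = 4.
Cage i needs two cells with product 12, so r5c1 = 2.
Cage e has product 12, leaving r5c2 = 4.
4 is placed in column 3, so r5c3 = 3.
Row 6 now contains 4; hence r6c1 = 6.
Row 6 now contains 4, which forces r6c2 = 5.
The 4 cells of cage k must have product 120, leaving r1c1 = 4.
Column 2 already has 4; hence r1c2 = 1.
Column 1 now contains 6, which forces r2c1 = 5.
Column 2 already has 5, which forces r2c2 = 6.
Column 2 now contains 1, which forces r3c2 = 3.
Column 1 already has 2; hence r4c1 = 3.
The two cells of cage m must have product 6, leaving r4c2 = 2.
3 is placed in row 3; hence r3c1 = 1.

4 1 2 5 3 6 / 5 6 1 2 4 3 / 1 3 5 6 2 4 / 3 2 6 4 5 1 / 2 4 3 1 6 5 / 6 5 4 3 1 2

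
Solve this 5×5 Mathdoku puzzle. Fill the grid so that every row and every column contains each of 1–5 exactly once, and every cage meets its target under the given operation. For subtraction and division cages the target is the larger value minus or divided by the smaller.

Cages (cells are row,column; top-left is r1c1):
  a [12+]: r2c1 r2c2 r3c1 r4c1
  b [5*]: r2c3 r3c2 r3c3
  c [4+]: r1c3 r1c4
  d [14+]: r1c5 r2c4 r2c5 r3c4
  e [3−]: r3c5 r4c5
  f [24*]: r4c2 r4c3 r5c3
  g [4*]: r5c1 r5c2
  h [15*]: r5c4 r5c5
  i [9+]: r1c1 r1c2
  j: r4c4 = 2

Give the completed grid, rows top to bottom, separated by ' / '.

4 5 3 1 2 / 3 2 1 4 5 / 2 1 5 3 4 / 5 3 4 2 1 / 1 4 2 5 3

The 3 cells of cage b must have product 5, which forces r2c3 = 1.
Cage b has product 5, so r3c2 = 1.
The 3 cells of cage b must have product 5, which forces r3c3 = 5.
J is a freebie; hence r4c4 = 2.
Column 2 now contains 1, which forces r5c2 = 4.
Cage i's pair has sum 9, which forces r1c1 = 4.
4 is placed in column 2, which forces r1c2 = 5.
1 is placed in column 3, leaving r1c3 = 3.
Cage c needs two cells with sum 4; hence r1c4 = 1.
Row 1 now contains 1, so r1c5 = 2.
Column 5 already has 2; hence r3c5 = 4.
4 is placed in column 2; hence r4c2 = 3.
The 3 cells of cage f must have product 24; hence r4c3 = 4.
Row 5 already has 4, so r5c1 = 1.
Cage f needs product 24, so r5c3 = 2.
The 4 cells of cage a must have sum 12; hence r2c1 = 3.
Column 2 now contains 3, leaving r2c2 = 2.
The 4 cells of cage d must have sum 14, so r2c4 = 4.
Cage d has sum 14, so r2c5 = 5.
The 4 cells of cage a must have sum 12, which forces r3c1 = 2.
Row 3 now contains 4, so r3c4 = 3.
Column 1 now contains 1; hence r4c1 = 5.
Cage e's pair has difference 3; hence r4c5 = 1.
Column 4 now contains 3, leaving r5c4 = 5.
Column 5 now contains 5, which forces r5c5 = 3.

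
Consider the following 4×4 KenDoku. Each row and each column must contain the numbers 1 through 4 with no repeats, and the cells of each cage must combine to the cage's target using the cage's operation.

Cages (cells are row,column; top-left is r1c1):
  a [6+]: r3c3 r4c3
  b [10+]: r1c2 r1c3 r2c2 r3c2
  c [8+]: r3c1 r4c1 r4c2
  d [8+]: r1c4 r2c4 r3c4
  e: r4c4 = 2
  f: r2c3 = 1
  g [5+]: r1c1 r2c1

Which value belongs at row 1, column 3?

3

Cage f is given; hence r2c3 = 1.
E is a freebie, leaving r4c4 = 2.
The two cells of cage a must have sum 6, leaving r3c3 = 2.
Row 4 now contains 2, which forces r4c3 = 4.
Column 3 now contains 4, which forces r1c3 = 3.
Cage c has sum 8; hence r3c1 = 4.
Row 3 already has 4, so r3c2 = 1.
Row 3 now contains 1, so r3c4 = 3.
Column 2 now contains 1, which forces r4c2 = 3.
Cage g's pair has sum 5, leaving r1c1 = 2.
Row 1 already has 2; hence r1c2 = 4.
The 3 cells of cage d must have sum 8; hence r1c4 = 1.
Cage g's pair has sum 5, which forces r2c1 = 3.
4 is placed in column 2, leaving r2c2 = 2.
Column 4 already has 3, which forces r2c4 = 4.
Row 4 now contains 3; hence r4c1 = 1.
The full grid is 2 4 3 1 / 3 2 1 4 / 4 1 2 3 / 1 3 4 2.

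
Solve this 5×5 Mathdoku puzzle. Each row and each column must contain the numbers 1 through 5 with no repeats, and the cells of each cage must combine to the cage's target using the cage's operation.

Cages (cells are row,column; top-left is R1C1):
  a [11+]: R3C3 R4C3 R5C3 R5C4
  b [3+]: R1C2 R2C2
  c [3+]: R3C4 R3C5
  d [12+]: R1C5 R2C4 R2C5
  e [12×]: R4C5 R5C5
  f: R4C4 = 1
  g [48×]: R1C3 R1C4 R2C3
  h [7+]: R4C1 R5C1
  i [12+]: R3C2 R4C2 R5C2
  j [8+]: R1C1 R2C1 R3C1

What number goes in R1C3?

3

The 3 cells of cage g must have product 48, leaving R1C3 = 3.
Cage g needs product 48; hence R1C4 = 4.
4 is placed in row 1, so R1C5 = 5.
Cage g has product 48, leaving R2C3 = 4.
Cage f is given; hence R4C4 = 1.
The 3 cells of cage d must have sum 12; hence R2C4 = 5.
The 3 cells of cage d must have sum 12, which forces R2C5 = 2.
1 is placed in column 4, leaving R3C4 = 2.
Cage c's pair has sum 3, leaving R3C5 = 1.
Cage a needs sum 11, so R5C4 = 3.
3 is placed in row 5, which forces R5C5 = 4.
Cage b needs two cells with sum 3, leaving R1C2 = 2.
Row 2 now contains 2, which forces R2C2 = 1.
Row 3 now contains 1; hence R3C3 = 5.
Cage a needs sum 11, leaving R4C3 = 2.
Column 5 now contains 4, so R4C5 = 3.
Row 5 already has 4; hence R5C2 = 5.
The 4 cells of cage a must have sum 11; hence R5C3 = 1.
2 is placed in row 1, leaving R1C1 = 1.
Row 2 already has 1; hence R2C1 = 3.
5 is placed in row 3, so R3C1 = 4.
Cage i has sum 12, leaving R3C2 = 3.
2 is placed in row 4, which forces R4C1 = 5.
Row 4 now contains 3, so R4C2 = 4.
Row 5 already has 5; hence R5C1 = 2.
Filled in: 1 2 3 4 5 / 3 1 4 5 2 / 4 3 5 2 1 / 5 4 2 1 3 / 2 5 1 3 4.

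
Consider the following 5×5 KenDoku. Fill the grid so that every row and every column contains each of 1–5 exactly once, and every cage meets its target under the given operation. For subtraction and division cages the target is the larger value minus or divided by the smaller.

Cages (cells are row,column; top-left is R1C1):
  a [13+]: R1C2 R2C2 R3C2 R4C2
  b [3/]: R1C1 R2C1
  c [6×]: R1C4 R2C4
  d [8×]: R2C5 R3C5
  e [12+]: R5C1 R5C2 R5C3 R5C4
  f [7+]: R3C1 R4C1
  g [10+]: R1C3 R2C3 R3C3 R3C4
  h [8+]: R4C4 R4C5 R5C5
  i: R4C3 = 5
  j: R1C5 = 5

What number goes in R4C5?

Cage j is a single given cell; hence R1C5 = 5.
I is a freebie, leaving R4C3 = 5.
The only place for 5 in row 2 is R2C2.
Row 3 needs a 5, and only R3C1 is open for it.
The two cells of cage f must have sum 7; hence R4C1 = 2.
The 4 cells of cage e must have sum 12; hence R5C4 = 5.
In row 5, 3 can only go at R5C5, so R5C5 = 3.
The only place for 3 in row 4 is R4C2.
In column 1, 4 can only go at R5C1, so R5C1 = 4.
In column 2, 2 can only go at R5C2, so R5C2 = 2.
Row 5 already has 2, so R5C3 = 1.
Cage g has sum 10, leaving R3C4 = 1.
Column 4 now contains 1, which forces R4C4 = 4.
4 is placed in row 4, so R4C5 = 1.
The 4 cells of cage a must have sum 13, leaving R1C2 = 1.
Row 3 already has 1, leaving R3C2 = 4.
Row 3 now contains 4; hence R3C5 = 2.
Row 1 already has 1, which forces R1C1 = 3.
3 is placed in row 1; hence R1C4 = 2.
Cage b's pair has quotient 3, so R2C1 = 1.
Column 4 already has 2, so R2C4 = 3.
Column 5 now contains 2, which forces R2C5 = 4.
Row 3 now contains 2, which forces R3C3 = 3.
Row 1 already has 2, so R1C3 = 4.
Row 2 already has 4; hence R2C3 = 2.
Completed grid: 3 1 4 2 5 / 1 5 2 3 4 / 5 4 3 1 2 / 2 3 5 4 1 / 4 2 1 5 3.

1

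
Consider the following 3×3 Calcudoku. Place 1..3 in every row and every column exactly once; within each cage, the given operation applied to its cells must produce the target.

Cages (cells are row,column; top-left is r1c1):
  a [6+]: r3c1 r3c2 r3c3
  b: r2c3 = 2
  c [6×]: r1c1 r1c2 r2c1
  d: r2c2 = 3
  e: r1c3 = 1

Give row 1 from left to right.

3 2 1

E is a freebie, so r1c3 = 1.
Cage d is given, leaving r2c2 = 3.
Cage b is given; hence r2c3 = 2.
2 is placed in column 3, so r3c3 = 3.
The 3 cells of cage c must have product 6, which forces r1c1 = 3.
Column 2 now contains 3, leaving r1c2 = 2.
Row 2 now contains 2, so r2c1 = 1.
1 is placed in column 1, so r3c1 = 2.
Column 2 now contains 2; hence r3c2 = 1.
Filled in: 3 2 1 / 1 3 2 / 2 1 3.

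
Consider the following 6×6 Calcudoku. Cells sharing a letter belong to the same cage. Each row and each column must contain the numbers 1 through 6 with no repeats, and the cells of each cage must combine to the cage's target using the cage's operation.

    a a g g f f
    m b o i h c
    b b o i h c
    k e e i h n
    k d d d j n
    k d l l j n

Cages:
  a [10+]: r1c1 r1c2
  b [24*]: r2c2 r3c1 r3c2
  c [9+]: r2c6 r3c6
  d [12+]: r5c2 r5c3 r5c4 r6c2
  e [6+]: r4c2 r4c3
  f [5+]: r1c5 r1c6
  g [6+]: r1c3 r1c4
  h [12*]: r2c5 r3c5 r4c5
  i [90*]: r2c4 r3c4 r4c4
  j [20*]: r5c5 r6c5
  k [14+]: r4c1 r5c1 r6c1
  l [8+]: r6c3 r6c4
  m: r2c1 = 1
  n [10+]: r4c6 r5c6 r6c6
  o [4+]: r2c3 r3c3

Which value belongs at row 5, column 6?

M is a freebie, leaving r2c1 = 1.
Row 2 now contains 1, which forces r2c3 = 3.
Column 3 already has 3; hence r3c3 = 1.
Cage h needs product 12, so r4c5 = 1.
In row 1, 5 can only go at r1c3, so r1c3 = 5.
Cage g needs two cells with sum 6, leaving r1c4 = 1.
The only place for 2 in column 1 is r3c1.
Row 3 needs a 4, and only r3c6 is open for it.
Cage c needs two cells with sum 9, which forces r2c6 = 5.
Row 2 already has 5, which forces r2c4 = 6.
6 is placed in column 4; hence r6c4 = 2.
2 is placed in row 6; hence r6c3 = 6.
Row 3 needs a 5, and only r3c4 is open for it.
Column 4 now contains 5; hence r4c4 = 3.
Row 4 already has 3, which forces r4c6 = 6.
Column 4 already has 3, leaving r5c4 = 4.
Row 5 now contains 4, so r5c5 = 5.
Column 5 already has 5; hence r6c5 = 4.
Column 5 now contains 4, which forces r2c5 = 2.
Cage h needs product 12, so r3c5 = 6.
Row 4 now contains 6, so r4c1 = 5.
The 3 cells of cage k must have sum 14; hence r5c1 = 6.
The 4 cells of cage d must have sum 12, which forces r5c2 = 1.
Row 5 now contains 4; hence r5c3 = 2.
1 is placed in row 5, so r5c6 = 3.
Cage k has sum 14; hence r6c1 = 3.
The 4 cells of cage d must have sum 12, which forces r6c2 = 5.
3 is placed in column 6, which forces r6c6 = 1.
Column 1 already has 6, which forces r1c1 = 4.
Cage a's pair has sum 10, which forces r1c2 = 6.
Column 5 now contains 2, leaving r1c5 = 3.
3 is placed in column 6, so r1c6 = 2.
2 is placed in row 2, which forces r2c2 = 4.
Row 3 already has 6; hence r3c2 = 3.
Cage e's pair has sum 6, so r4c2 = 2.
2 is placed in column 3, leaving r4c3 = 4.
Filled in: 4 6 5 1 3 2 / 1 4 3 6 2 5 / 2 3 1 5 6 4 / 5 2 4 3 1 6 / 6 1 2 4 5 3 / 3 5 6 2 4 1.

3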